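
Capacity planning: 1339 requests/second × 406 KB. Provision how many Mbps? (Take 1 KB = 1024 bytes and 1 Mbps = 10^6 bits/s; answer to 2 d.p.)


Formula: Mbps = payload_bytes * RPS * 8 / 1e6
Payload per request = 406 KB = 406 * 1024 = 415744 bytes
Total bytes/sec = 415744 * 1339 = 556681216
Total bits/sec = 556681216 * 8 = 4453449728
Mbps = 4453449728 / 1e6 = 4453.45

4453.45 Mbps


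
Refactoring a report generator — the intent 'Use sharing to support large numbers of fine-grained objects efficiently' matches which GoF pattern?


This matches the Flyweight pattern

Flyweight


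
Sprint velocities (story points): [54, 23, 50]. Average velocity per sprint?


Formula: Avg velocity = Total points / Number of sprints
Points: [54, 23, 50]
Sum = 54 + 23 + 50 = 127
Avg velocity = 127 / 3 = 42.33 points/sprint

42.33 points/sprint


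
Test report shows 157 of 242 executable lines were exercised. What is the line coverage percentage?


Coverage = covered / total * 100
Coverage = 157 / 242 * 100
Coverage = 64.88%

64.88%


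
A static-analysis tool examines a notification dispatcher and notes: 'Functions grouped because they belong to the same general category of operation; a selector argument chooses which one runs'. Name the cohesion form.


Reasoning: Grouped by category of activity, not by data or sequence
Type: Logical cohesion

Logical cohesion


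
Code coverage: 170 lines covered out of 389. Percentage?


Coverage = covered / total * 100
Coverage = 170 / 389 * 100
Coverage = 43.7%

43.7%


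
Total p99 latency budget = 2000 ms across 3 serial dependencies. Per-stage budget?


Formula: per_stage = total_budget / stages
per_stage = 2000 / 3
per_stage = 666.67 ms

666.67 ms


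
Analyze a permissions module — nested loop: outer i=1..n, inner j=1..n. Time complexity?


Reasoning: n iterations times n iterations
Complexity: O(n^2)

O(n^2)


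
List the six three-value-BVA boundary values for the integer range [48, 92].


Range: [48, 92]
Boundaries: just below min, min, min+1, max-1, max, just above max
Values: [47, 48, 49, 91, 92, 93]

[47, 48, 49, 91, 92, 93]


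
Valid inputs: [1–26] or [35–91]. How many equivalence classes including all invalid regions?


Valid ranges: [1,26] and [35,91]
Class 1: x < 1 — invalid
Class 2: 1 ≤ x ≤ 26 — valid
Class 3: 26 < x < 35 — invalid (gap between ranges)
Class 4: 35 ≤ x ≤ 91 — valid
Class 5: x > 91 — invalid
Total equivalence classes: 5

5 equivalence classes


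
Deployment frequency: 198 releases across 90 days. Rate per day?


Formula: deployments per day = releases / days
= 198 / 90
= 2.2 deploys/day
(equivalently, 15.4 deploys/week)

2.2 deploys/day


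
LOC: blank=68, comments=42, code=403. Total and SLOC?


Total LOC = blank + comment + code
Total LOC = 68 + 42 + 403 = 513
SLOC (source only) = code = 403

Total LOC: 513, SLOC: 403


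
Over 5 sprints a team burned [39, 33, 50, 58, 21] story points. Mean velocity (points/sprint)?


Formula: Avg velocity = Total points / Number of sprints
Points: [39, 33, 50, 58, 21]
Sum = 39 + 33 + 50 + 58 + 21 = 201
Avg velocity = 201 / 5 = 40.2 points/sprint

40.2 points/sprint


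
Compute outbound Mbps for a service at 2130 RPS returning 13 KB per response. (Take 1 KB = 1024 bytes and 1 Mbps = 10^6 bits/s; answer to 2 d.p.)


Formula: Mbps = payload_bytes * RPS * 8 / 1e6
Payload per request = 13 KB = 13 * 1024 = 13312 bytes
Total bytes/sec = 13312 * 2130 = 28354560
Total bits/sec = 28354560 * 8 = 226836480
Mbps = 226836480 / 1e6 = 226.84

226.84 Mbps


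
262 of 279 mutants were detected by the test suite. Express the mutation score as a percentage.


Mutation score = killed / total * 100
Mutation score = 262 / 279 * 100
Mutation score = 93.91%

93.91%


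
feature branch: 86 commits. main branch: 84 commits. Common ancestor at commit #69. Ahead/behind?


Common ancestor: commit #69
feature commits after divergence: 86 - 69 = 17
main commits after divergence: 84 - 69 = 15
feature is 17 commits ahead of main
main is 15 commits ahead of feature

feature ahead: 17, main ahead: 15


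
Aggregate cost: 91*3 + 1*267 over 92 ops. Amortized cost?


Formula: Amortized cost = Total cost / Operations
Total cost = (91 * 3) + (1 * 267)
Total cost = 273 + 267 = 540
Amortized = 540 / 92 = 5.8696

5.8696


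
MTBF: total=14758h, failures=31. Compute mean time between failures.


Formula: MTBF = Total operating time / Number of failures
MTBF = 14758 / 31
MTBF = 476.06 hours

476.06 hours


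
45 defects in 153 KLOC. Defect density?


Defect density = defects / KLOC
Defect density = 45 / 153
Defect density = 0.294 defects/KLOC

0.294 defects/KLOC


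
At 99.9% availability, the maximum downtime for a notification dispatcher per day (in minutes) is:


Formula: allowed downtime = period * (100 - SLA) / 100
Period (day) = 1440 minutes
Unavailability fraction = (100 - 99.9) / 100
Allowed downtime = 1440 * (100 - 99.9) / 100
Allowed downtime = 1.44 minutes

1.44 minutes


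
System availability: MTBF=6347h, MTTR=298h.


Availability = MTBF / (MTBF + MTTR)
Availability = 6347 / (6347 + 298)
Availability = 6347 / 6645
Availability = 95.5154%

95.5154%


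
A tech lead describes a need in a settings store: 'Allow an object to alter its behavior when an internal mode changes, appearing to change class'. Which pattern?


This matches the State pattern

State


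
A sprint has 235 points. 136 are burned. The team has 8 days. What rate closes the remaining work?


Formula: Required rate = Remaining points / Days left
Remaining = 235 - 136 = 99 points
Required rate = 99 / 8 = 12.38 points/day

12.38 points/day


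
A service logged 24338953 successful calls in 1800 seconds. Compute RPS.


Formula: throughput = requests / seconds
throughput = 24338953 / 1800
throughput = 13521.64 requests/second

13521.64 requests/second


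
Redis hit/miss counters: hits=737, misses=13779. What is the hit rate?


Formula: hit rate = hits / (hits + misses) * 100
hit rate = 737 / (737 + 13779) * 100
hit rate = 737 / 14516 * 100
hit rate = 5.08%

5.08%


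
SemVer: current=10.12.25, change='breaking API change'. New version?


Current: 10.12.25
Change category: 'breaking API change' → major bump
SemVer rule: major bump → increment MAJOR, reset MINOR and PATCH to 0
New: 11.0.0

11.0.0


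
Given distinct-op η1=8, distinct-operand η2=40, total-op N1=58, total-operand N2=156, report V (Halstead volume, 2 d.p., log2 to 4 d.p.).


Formula: V = N * log2(η), where N = N1 + N2 and η = η1 + η2
η = 8 + 40 = 48
N = 58 + 156 = 214
log2(48) ≈ 5.5850
V = 214 * 5.5850 = 1195.19

1195.19


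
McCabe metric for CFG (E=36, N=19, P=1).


Formula: V(G) = E - N + 2P
V(G) = 36 - 19 + 2*1
V(G) = 17 + 2
V(G) = 19

19


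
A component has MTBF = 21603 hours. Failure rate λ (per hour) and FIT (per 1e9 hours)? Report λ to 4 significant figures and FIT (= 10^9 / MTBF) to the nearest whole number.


Formula: λ = 1 / MTBF; FIT = λ × 1e9 = 1e9 / MTBF
λ = 1 / 21603 ≈ 4.629e-05 failures/hour
FIT = 1e9 / 21603 ≈ 46290 failures per 1e9 hours (nearest whole number)

λ = 4.629e-05 /h, FIT = 46290


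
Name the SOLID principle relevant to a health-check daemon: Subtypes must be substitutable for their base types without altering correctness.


This describes the Liskov Substitution Principle (LSP)

Liskov Substitution Principle (LSP)


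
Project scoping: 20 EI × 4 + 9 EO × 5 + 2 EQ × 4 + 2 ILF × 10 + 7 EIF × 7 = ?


UFP = EI*4 + EO*5 + EQ*4 + ILF*10 + EIF*7
UFP = 20*4 + 9*5 + 2*4 + 2*10 + 7*7
UFP = 80 + 45 + 8 + 20 + 49
UFP = 202

202


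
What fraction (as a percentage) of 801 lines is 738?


Coverage = covered / total * 100
Coverage = 738 / 801 * 100
Coverage = 92.13%

92.13%


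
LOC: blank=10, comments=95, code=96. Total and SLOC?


Total LOC = blank + comment + code
Total LOC = 10 + 95 + 96 = 201
SLOC (source only) = code = 96

Total LOC: 201, SLOC: 96


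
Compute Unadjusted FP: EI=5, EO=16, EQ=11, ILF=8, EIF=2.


UFP = EI*4 + EO*5 + EQ*4 + ILF*10 + EIF*7
UFP = 5*4 + 16*5 + 11*4 + 8*10 + 2*7
UFP = 20 + 80 + 44 + 80 + 14
UFP = 238

238


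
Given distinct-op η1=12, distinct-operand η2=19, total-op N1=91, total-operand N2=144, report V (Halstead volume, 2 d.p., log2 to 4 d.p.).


Formula: V = N * log2(η), where N = N1 + N2 and η = η1 + η2
η = 12 + 19 = 31
N = 91 + 144 = 235
log2(31) ≈ 4.9542
V = 235 * 4.9542 = 1164.24

1164.24


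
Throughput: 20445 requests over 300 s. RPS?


Formula: throughput = requests / seconds
throughput = 20445 / 300
throughput = 68.15 requests/second

68.15 requests/second


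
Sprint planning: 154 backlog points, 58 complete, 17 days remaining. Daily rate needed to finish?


Formula: Required rate = Remaining points / Days left
Remaining = 154 - 58 = 96 points
Required rate = 96 / 17 = 5.65 points/day

5.65 points/day


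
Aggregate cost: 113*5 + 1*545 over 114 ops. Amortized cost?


Formula: Amortized cost = Total cost / Operations
Total cost = (113 * 5) + (1 * 545)
Total cost = 565 + 545 = 1110
Amortized = 1110 / 114 = 9.7368

9.7368


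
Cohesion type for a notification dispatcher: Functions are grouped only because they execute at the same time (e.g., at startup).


Reasoning: Related by timing only
Type: Temporal cohesion

Temporal cohesion


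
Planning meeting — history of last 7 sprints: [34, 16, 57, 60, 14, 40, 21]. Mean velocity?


Formula: Avg velocity = Total points / Number of sprints
Points: [34, 16, 57, 60, 14, 40, 21]
Sum = 34 + 16 + 57 + 60 + 14 + 40 + 21 = 242
Avg velocity = 242 / 7 = 34.57 points/sprint

34.57 points/sprint


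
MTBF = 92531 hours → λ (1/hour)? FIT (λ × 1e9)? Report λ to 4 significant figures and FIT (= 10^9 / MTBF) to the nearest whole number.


Formula: λ = 1 / MTBF; FIT = λ × 1e9 = 1e9 / MTBF
λ = 1 / 92531 ≈ 1.081e-05 failures/hour
FIT = 1e9 / 92531 ≈ 10807 failures per 1e9 hours (nearest whole number)

λ = 1.081e-05 /h, FIT = 10807


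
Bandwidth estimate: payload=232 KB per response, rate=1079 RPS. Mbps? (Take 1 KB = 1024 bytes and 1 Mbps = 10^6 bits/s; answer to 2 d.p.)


Formula: Mbps = payload_bytes * RPS * 8 / 1e6
Payload per request = 232 KB = 232 * 1024 = 237568 bytes
Total bytes/sec = 237568 * 1079 = 256335872
Total bits/sec = 256335872 * 8 = 2050686976
Mbps = 2050686976 / 1e6 = 2050.69

2050.69 Mbps


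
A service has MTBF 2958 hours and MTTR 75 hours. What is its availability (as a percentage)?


Availability = MTBF / (MTBF + MTTR)
Availability = 2958 / (2958 + 75)
Availability = 2958 / 3033
Availability = 97.5272%

97.5272%


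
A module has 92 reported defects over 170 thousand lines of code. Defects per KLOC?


Defect density = defects / KLOC
Defect density = 92 / 170
Defect density = 0.541 defects/KLOC

0.541 defects/KLOC


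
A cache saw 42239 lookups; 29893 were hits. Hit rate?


Formula: hit rate = hits / (hits + misses) * 100
hit rate = 29893 / (29893 + 12346) * 100
hit rate = 29893 / 42239 * 100
hit rate = 70.77%

70.77%


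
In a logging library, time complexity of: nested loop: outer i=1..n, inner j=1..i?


Reasoning: triangle: n(n+1)/2 ~ n^2/2
Complexity: O(n^2)

O(n^2)


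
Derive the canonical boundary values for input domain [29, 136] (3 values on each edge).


Range: [29, 136]
Boundaries: just below min, min, min+1, max-1, max, just above max
Values: [28, 29, 30, 135, 136, 137]

[28, 29, 30, 135, 136, 137]


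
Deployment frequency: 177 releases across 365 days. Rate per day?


Formula: deployments per day = releases / days
= 177 / 365
= 0.485 deploys/day
(equivalently, 3.39 deploys/week)

0.485 deploys/day


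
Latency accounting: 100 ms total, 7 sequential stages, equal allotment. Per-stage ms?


Formula: per_stage = total_budget / stages
per_stage = 100 / 7
per_stage = 14.29 ms

14.29 ms


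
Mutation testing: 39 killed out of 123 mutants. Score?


Mutation score = killed / total * 100
Mutation score = 39 / 123 * 100
Mutation score = 31.71%

31.71%


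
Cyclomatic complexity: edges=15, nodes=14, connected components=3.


Formula: V(G) = E - N + 2P
V(G) = 15 - 14 + 2*3
V(G) = 1 + 6
V(G) = 7

7


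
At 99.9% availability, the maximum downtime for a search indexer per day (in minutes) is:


Formula: allowed downtime = period * (100 - SLA) / 100
Period (day) = 1440 minutes
Unavailability fraction = (100 - 99.9) / 100
Allowed downtime = 1440 * (100 - 99.9) / 100
Allowed downtime = 1.44 minutes

1.44 minutes


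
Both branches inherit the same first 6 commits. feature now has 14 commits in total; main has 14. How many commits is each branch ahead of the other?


Common ancestor: commit #6
feature commits after divergence: 14 - 6 = 8
main commits after divergence: 14 - 6 = 8
feature is 8 commits ahead of main
main is 8 commits ahead of feature

feature ahead: 8, main ahead: 8


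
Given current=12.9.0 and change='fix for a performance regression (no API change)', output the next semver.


Current: 12.9.0
Change category: 'fix for a performance regression (no API change)' → patch bump
SemVer rule: patch bump → increment PATCH (MAJOR and MINOR unchanged)
New: 12.9.1

12.9.1


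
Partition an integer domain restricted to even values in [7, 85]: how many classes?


Constraint: even integers in [7, 85]
Class 1: x < 7 — out-of-range invalid
Class 2: x in [7,85] but odd — wrong type invalid
Class 3: x in [7,85] and even — valid
Class 4: x > 85 — out-of-range invalid
Total equivalence classes: 4

4 equivalence classes


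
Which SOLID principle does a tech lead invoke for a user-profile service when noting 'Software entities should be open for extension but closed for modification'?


This describes the Open/Closed Principle (OCP)

Open/Closed Principle (OCP)


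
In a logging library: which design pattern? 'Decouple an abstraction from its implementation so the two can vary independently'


This matches the Bridge pattern

Bridge


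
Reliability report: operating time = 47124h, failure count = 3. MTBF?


Formula: MTBF = Total operating time / Number of failures
MTBF = 47124 / 3
MTBF = 15708.0 hours

15708.0 hours


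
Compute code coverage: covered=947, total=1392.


Coverage = covered / total * 100
Coverage = 947 / 1392 * 100
Coverage = 68.03%

68.03%


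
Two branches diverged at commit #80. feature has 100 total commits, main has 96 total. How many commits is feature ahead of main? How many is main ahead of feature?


Common ancestor: commit #80
feature commits after divergence: 100 - 80 = 20
main commits after divergence: 96 - 80 = 16
feature is 20 commits ahead of main
main is 16 commits ahead of feature

feature ahead: 20, main ahead: 16


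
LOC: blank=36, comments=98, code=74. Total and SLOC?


Total LOC = blank + comment + code
Total LOC = 36 + 98 + 74 = 208
SLOC (source only) = code = 74

Total LOC: 208, SLOC: 74


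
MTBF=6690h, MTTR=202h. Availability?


Availability = MTBF / (MTBF + MTTR)
Availability = 6690 / (6690 + 202)
Availability = 6690 / 6892
Availability = 97.0691%

97.0691%


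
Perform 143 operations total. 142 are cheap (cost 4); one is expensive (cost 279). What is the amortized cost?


Formula: Amortized cost = Total cost / Operations
Total cost = (142 * 4) + (1 * 279)
Total cost = 568 + 279 = 847
Amortized = 847 / 143 = 5.9231

5.9231


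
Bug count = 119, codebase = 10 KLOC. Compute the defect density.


Defect density = defects / KLOC
Defect density = 119 / 10
Defect density = 11.9 defects/KLOC

11.9 defects/KLOC


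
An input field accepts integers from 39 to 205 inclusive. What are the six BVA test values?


Range: [39, 205]
Boundaries: just below min, min, min+1, max-1, max, just above max
Values: [38, 39, 40, 204, 205, 206]

[38, 39, 40, 204, 205, 206]


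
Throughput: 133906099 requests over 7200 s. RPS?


Formula: throughput = requests / seconds
throughput = 133906099 / 7200
throughput = 18598.07 requests/second

18598.07 requests/second


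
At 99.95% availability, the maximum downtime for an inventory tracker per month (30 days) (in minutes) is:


Formula: allowed downtime = period * (100 - SLA) / 100
Period (month (30 days)) = 43200 minutes
Unavailability fraction = (100 - 99.95) / 100
Allowed downtime = 43200 * (100 - 99.95) / 100
Allowed downtime = 21.6 minutes

21.6 minutes


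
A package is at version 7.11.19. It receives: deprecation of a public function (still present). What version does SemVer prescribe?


Current: 7.11.19
Change category: 'deprecation of a public function (still present)' → minor bump
SemVer rule: minor bump → increment MINOR, reset PATCH to 0 (MAJOR unchanged)
New: 7.12.0

7.12.0


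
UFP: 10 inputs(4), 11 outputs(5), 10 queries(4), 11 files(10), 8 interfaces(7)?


UFP = EI*4 + EO*5 + EQ*4 + ILF*10 + EIF*7
UFP = 10*4 + 11*5 + 10*4 + 11*10 + 8*7
UFP = 40 + 55 + 40 + 110 + 56
UFP = 301

301


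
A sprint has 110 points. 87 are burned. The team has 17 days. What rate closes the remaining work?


Formula: Required rate = Remaining points / Days left
Remaining = 110 - 87 = 23 points
Required rate = 23 / 17 = 1.35 points/day

1.35 points/day


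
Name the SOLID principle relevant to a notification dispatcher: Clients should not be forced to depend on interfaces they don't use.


This describes the Interface Segregation Principle (ISP)

Interface Segregation Principle (ISP)


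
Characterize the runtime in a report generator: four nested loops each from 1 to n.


Reasoning: four levels of nesting
Complexity: O(n^4)

O(n^4)


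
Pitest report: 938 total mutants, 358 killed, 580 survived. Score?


Mutation score = killed / total * 100
Mutation score = 358 / 938 * 100
Mutation score = 38.17%

38.17%


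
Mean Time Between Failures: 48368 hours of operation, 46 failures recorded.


Formula: MTBF = Total operating time / Number of failures
MTBF = 48368 / 46
MTBF = 1051.48 hours

1051.48 hours


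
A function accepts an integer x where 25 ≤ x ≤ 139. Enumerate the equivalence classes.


Valid range: [25, 139]
Class 1: x < 25 — invalid
Class 2: 25 ≤ x ≤ 139 — valid
Class 3: x > 139 — invalid
Total equivalence classes: 3

3 equivalence classes


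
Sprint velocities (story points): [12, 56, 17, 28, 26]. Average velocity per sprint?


Formula: Avg velocity = Total points / Number of sprints
Points: [12, 56, 17, 28, 26]
Sum = 12 + 56 + 17 + 28 + 26 = 139
Avg velocity = 139 / 5 = 27.8 points/sprint

27.8 points/sprint


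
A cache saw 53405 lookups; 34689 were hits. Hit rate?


Formula: hit rate = hits / (hits + misses) * 100
hit rate = 34689 / (34689 + 18716) * 100
hit rate = 34689 / 53405 * 100
hit rate = 64.95%

64.95%


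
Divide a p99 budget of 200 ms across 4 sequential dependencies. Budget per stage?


Formula: per_stage = total_budget / stages
per_stage = 200 / 4
per_stage = 50.0 ms

50.0 ms


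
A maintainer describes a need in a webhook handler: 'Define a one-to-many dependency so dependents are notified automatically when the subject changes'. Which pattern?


This matches the Observer pattern

Observer


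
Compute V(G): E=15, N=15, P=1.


Formula: V(G) = E - N + 2P
V(G) = 15 - 15 + 2*1
V(G) = 0 + 2
V(G) = 2

2


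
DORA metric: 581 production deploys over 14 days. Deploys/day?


Formula: deployments per day = releases / days
= 581 / 14
= 41.5 deploys/day
(equivalently, 290.5 deploys/week)

41.5 deploys/day


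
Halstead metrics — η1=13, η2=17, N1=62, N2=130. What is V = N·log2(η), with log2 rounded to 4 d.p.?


Formula: V = N * log2(η), where N = N1 + N2 and η = η1 + η2
η = 13 + 17 = 30
N = 62 + 130 = 192
log2(30) ≈ 4.9069
V = 192 * 4.9069 = 942.12

942.12


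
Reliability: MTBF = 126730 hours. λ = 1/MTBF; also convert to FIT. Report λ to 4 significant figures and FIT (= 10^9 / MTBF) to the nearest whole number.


Formula: λ = 1 / MTBF; FIT = λ × 1e9 = 1e9 / MTBF
λ = 1 / 126730 ≈ 7.891e-06 failures/hour
FIT = 1e9 / 126730 ≈ 7891 failures per 1e9 hours (nearest whole number)

λ = 7.891e-06 /h, FIT = 7891


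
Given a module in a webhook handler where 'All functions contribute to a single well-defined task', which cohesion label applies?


Reasoning: Best: single purpose
Type: Functional cohesion

Functional cohesion


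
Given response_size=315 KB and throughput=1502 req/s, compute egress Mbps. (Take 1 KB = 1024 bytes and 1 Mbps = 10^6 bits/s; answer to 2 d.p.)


Formula: Mbps = payload_bytes * RPS * 8 / 1e6
Payload per request = 315 KB = 315 * 1024 = 322560 bytes
Total bytes/sec = 322560 * 1502 = 484485120
Total bits/sec = 484485120 * 8 = 3875880960
Mbps = 3875880960 / 1e6 = 3875.88

3875.88 Mbps


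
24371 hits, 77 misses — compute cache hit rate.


Formula: hit rate = hits / (hits + misses) * 100
hit rate = 24371 / (24371 + 77) * 100
hit rate = 24371 / 24448 * 100
hit rate = 99.69%

99.69%


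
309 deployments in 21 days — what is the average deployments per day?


Formula: deployments per day = releases / days
= 309 / 21
= 14.714 deploys/day
(equivalently, 103.0 deploys/week)

14.714 deploys/day


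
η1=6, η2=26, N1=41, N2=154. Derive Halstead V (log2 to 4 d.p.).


Formula: V = N * log2(η), where N = N1 + N2 and η = η1 + η2
η = 6 + 26 = 32
N = 41 + 154 = 195
log2(32) ≈ 5.0000
V = 195 * 5.0000 = 975.00

975.00


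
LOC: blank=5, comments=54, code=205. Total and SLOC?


Total LOC = blank + comment + code
Total LOC = 5 + 54 + 205 = 264
SLOC (source only) = code = 205

Total LOC: 264, SLOC: 205


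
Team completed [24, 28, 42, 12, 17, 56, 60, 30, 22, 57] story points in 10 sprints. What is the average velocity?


Formula: Avg velocity = Total points / Number of sprints
Points: [24, 28, 42, 12, 17, 56, 60, 30, 22, 57]
Sum = 24 + 28 + 42 + 12 + 17 + 56 + 60 + 30 + 22 + 57 = 348
Avg velocity = 348 / 10 = 34.8 points/sprint

34.8 points/sprint


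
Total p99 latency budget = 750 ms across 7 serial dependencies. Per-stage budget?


Formula: per_stage = total_budget / stages
per_stage = 750 / 7
per_stage = 107.14 ms

107.14 ms


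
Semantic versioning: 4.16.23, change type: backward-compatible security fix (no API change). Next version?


Current: 4.16.23
Change category: 'backward-compatible security fix (no API change)' → patch bump
SemVer rule: patch bump → increment PATCH (MAJOR and MINOR unchanged)
New: 4.16.24

4.16.24


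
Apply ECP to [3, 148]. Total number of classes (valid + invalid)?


Valid range: [3, 148]
Class 1: x < 3 — invalid
Class 2: 3 ≤ x ≤ 148 — valid
Class 3: x > 148 — invalid
Total equivalence classes: 3

3 equivalence classes


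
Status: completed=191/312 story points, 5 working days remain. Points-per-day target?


Formula: Required rate = Remaining points / Days left
Remaining = 312 - 191 = 121 points
Required rate = 121 / 5 = 24.2 points/day

24.2 points/day


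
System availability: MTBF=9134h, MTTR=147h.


Availability = MTBF / (MTBF + MTTR)
Availability = 9134 / (9134 + 147)
Availability = 9134 / 9281
Availability = 98.4161%

98.4161%


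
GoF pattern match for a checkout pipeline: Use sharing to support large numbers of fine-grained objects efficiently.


This matches the Flyweight pattern

Flyweight


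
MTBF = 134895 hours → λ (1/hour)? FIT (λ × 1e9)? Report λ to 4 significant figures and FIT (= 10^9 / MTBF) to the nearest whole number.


Formula: λ = 1 / MTBF; FIT = λ × 1e9 = 1e9 / MTBF
λ = 1 / 134895 ≈ 7.413e-06 failures/hour
FIT = 1e9 / 134895 ≈ 7413 failures per 1e9 hours (nearest whole number)

λ = 7.413e-06 /h, FIT = 7413


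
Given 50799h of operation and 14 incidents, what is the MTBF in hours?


Formula: MTBF = Total operating time / Number of failures
MTBF = 50799 / 14
MTBF = 3628.5 hours

3628.5 hours


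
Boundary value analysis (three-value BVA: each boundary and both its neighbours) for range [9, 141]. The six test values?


Range: [9, 141]
Boundaries: just below min, min, min+1, max-1, max, just above max
Values: [8, 9, 10, 140, 141, 142]

[8, 9, 10, 140, 141, 142]


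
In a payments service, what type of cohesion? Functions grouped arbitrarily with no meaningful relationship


Reasoning: Worst: random grouping
Type: Coincidental cohesion

Coincidental cohesion


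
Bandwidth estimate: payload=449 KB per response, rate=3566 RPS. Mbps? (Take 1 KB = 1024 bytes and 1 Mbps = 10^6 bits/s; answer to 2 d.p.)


Formula: Mbps = payload_bytes * RPS * 8 / 1e6
Payload per request = 449 KB = 449 * 1024 = 459776 bytes
Total bytes/sec = 459776 * 3566 = 1639561216
Total bits/sec = 1639561216 * 8 = 13116489728
Mbps = 13116489728 / 1e6 = 13116.49

13116.49 Mbps


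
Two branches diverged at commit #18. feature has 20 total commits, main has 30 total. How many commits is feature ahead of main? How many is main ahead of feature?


Common ancestor: commit #18
feature commits after divergence: 20 - 18 = 2
main commits after divergence: 30 - 18 = 12
feature is 2 commits ahead of main
main is 12 commits ahead of feature

feature ahead: 2, main ahead: 12


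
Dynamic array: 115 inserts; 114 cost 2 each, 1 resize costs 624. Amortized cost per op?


Formula: Amortized cost = Total cost / Operations
Total cost = (114 * 2) + (1 * 624)
Total cost = 228 + 624 = 852
Amortized = 852 / 115 = 7.4087

7.4087


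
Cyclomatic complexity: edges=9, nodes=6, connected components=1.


Formula: V(G) = E - N + 2P
V(G) = 9 - 6 + 2*1
V(G) = 3 + 2
V(G) = 5

5


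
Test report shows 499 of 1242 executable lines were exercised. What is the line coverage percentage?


Coverage = covered / total * 100
Coverage = 499 / 1242 * 100
Coverage = 40.18%

40.18%


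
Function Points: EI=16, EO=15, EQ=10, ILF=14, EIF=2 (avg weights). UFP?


UFP = EI*4 + EO*5 + EQ*4 + ILF*10 + EIF*7
UFP = 16*4 + 15*5 + 10*4 + 14*10 + 2*7
UFP = 64 + 75 + 40 + 140 + 14
UFP = 333

333


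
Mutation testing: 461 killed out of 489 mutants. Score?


Mutation score = killed / total * 100
Mutation score = 461 / 489 * 100
Mutation score = 94.27%

94.27%


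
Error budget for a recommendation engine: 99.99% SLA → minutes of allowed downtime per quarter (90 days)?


Formula: allowed downtime = period * (100 - SLA) / 100
Period (quarter (90 days)) = 129600 minutes
Unavailability fraction = (100 - 99.99) / 100
Allowed downtime = 129600 * (100 - 99.99) / 100
Allowed downtime = 12.96 minutes

12.96 minutes


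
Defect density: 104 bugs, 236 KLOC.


Defect density = defects / KLOC
Defect density = 104 / 236
Defect density = 0.441 defects/KLOC

0.441 defects/KLOC


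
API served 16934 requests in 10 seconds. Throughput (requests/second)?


Formula: throughput = requests / seconds
throughput = 16934 / 10
throughput = 1693.4 requests/second

1693.4 requests/second


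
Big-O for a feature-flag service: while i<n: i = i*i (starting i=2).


Reasoning: squaring drives double-exponential growth; iterations ~ log log n
Complexity: O(log log n)

O(log log n)


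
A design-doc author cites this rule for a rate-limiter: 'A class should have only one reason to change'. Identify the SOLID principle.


This describes the Single Responsibility Principle (SRP)

Single Responsibility Principle (SRP)


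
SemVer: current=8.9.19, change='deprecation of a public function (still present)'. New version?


Current: 8.9.19
Change category: 'deprecation of a public function (still present)' → minor bump
SemVer rule: minor bump → increment MINOR, reset PATCH to 0 (MAJOR unchanged)
New: 8.10.0

8.10.0


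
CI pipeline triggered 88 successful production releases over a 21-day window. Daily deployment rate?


Formula: deployments per day = releases / days
= 88 / 21
= 4.19 deploys/day
(equivalently, 29.33 deploys/week)

4.19 deploys/day


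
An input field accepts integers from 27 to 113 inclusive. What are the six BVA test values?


Range: [27, 113]
Boundaries: just below min, min, min+1, max-1, max, just above max
Values: [26, 27, 28, 112, 113, 114]

[26, 27, 28, 112, 113, 114]


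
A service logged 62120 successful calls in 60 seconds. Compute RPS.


Formula: throughput = requests / seconds
throughput = 62120 / 60
throughput = 1035.33 requests/second

1035.33 requests/second


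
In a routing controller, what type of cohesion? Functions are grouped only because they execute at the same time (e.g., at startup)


Reasoning: Related by timing only
Type: Temporal cohesion

Temporal cohesion


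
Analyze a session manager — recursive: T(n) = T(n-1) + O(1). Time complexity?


Reasoning: linear recursion with constant work per frame
Complexity: O(n)

O(n)


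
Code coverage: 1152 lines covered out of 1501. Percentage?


Coverage = covered / total * 100
Coverage = 1152 / 1501 * 100
Coverage = 76.75%

76.75%


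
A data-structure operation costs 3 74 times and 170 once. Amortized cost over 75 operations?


Formula: Amortized cost = Total cost / Operations
Total cost = (74 * 3) + (1 * 170)
Total cost = 222 + 170 = 392
Amortized = 392 / 75 = 5.2267

5.2267


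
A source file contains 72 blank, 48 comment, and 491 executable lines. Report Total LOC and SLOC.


Total LOC = blank + comment + code
Total LOC = 72 + 48 + 491 = 611
SLOC (source only) = code = 491

Total LOC: 611, SLOC: 491


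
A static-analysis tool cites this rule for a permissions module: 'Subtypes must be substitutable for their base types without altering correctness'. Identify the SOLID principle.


This describes the Liskov Substitution Principle (LSP)

Liskov Substitution Principle (LSP)


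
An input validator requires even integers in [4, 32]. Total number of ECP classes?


Constraint: even integers in [4, 32]
Class 1: x < 4 — out-of-range invalid
Class 2: x in [4,32] but odd — wrong type invalid
Class 3: x in [4,32] and even — valid
Class 4: x > 32 — out-of-range invalid
Total equivalence classes: 4

4 equivalence classes


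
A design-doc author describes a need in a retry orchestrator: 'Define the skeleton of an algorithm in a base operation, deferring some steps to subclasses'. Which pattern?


This matches the Template Method pattern

Template Method


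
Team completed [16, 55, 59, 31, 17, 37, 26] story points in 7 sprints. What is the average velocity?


Formula: Avg velocity = Total points / Number of sprints
Points: [16, 55, 59, 31, 17, 37, 26]
Sum = 16 + 55 + 59 + 31 + 17 + 37 + 26 = 241
Avg velocity = 241 / 7 = 34.43 points/sprint

34.43 points/sprint


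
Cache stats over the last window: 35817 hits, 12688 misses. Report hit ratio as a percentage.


Formula: hit rate = hits / (hits + misses) * 100
hit rate = 35817 / (35817 + 12688) * 100
hit rate = 35817 / 48505 * 100
hit rate = 73.84%

73.84%


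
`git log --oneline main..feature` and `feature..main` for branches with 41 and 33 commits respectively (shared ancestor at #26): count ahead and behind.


Common ancestor: commit #26
feature commits after divergence: 41 - 26 = 15
main commits after divergence: 33 - 26 = 7
feature is 15 commits ahead of main
main is 7 commits ahead of feature

feature ahead: 15, main ahead: 7


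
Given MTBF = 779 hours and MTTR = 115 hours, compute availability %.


Availability = MTBF / (MTBF + MTTR)
Availability = 779 / (779 + 115)
Availability = 779 / 894
Availability = 87.1365%

87.1365%


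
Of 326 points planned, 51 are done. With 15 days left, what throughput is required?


Formula: Required rate = Remaining points / Days left
Remaining = 326 - 51 = 275 points
Required rate = 275 / 15 = 18.33 points/day

18.33 points/day


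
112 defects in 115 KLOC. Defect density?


Defect density = defects / KLOC
Defect density = 112 / 115
Defect density = 0.974 defects/KLOC

0.974 defects/KLOC


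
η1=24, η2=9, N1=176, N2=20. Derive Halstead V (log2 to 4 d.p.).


Formula: V = N * log2(η), where N = N1 + N2 and η = η1 + η2
η = 24 + 9 = 33
N = 176 + 20 = 196
log2(33) ≈ 5.0444
V = 196 * 5.0444 = 988.70

988.70


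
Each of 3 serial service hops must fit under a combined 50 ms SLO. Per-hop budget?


Formula: per_stage = total_budget / stages
per_stage = 50 / 3
per_stage = 16.67 ms

16.67 ms


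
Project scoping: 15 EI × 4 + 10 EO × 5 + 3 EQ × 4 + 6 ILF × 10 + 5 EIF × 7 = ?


UFP = EI*4 + EO*5 + EQ*4 + ILF*10 + EIF*7
UFP = 15*4 + 10*5 + 3*4 + 6*10 + 5*7
UFP = 60 + 50 + 12 + 60 + 35
UFP = 217

217


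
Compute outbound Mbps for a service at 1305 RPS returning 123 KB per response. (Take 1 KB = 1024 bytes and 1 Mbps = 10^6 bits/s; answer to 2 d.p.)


Formula: Mbps = payload_bytes * RPS * 8 / 1e6
Payload per request = 123 KB = 123 * 1024 = 125952 bytes
Total bytes/sec = 125952 * 1305 = 164367360
Total bits/sec = 164367360 * 8 = 1314938880
Mbps = 1314938880 / 1e6 = 1314.94

1314.94 Mbps


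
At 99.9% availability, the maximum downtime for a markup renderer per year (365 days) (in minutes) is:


Formula: allowed downtime = period * (100 - SLA) / 100
Period (year (365 days)) = 525600 minutes
Unavailability fraction = (100 - 99.9) / 100
Allowed downtime = 525600 * (100 - 99.9) / 100
Allowed downtime = 525.6 minutes

525.6 minutes


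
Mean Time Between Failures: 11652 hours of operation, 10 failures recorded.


Formula: MTBF = Total operating time / Number of failures
MTBF = 11652 / 10
MTBF = 1165.2 hours

1165.2 hours


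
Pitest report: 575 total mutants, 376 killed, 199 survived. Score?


Mutation score = killed / total * 100
Mutation score = 376 / 575 * 100
Mutation score = 65.39%

65.39%


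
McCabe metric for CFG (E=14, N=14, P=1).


Formula: V(G) = E - N + 2P
V(G) = 14 - 14 + 2*1
V(G) = 0 + 2
V(G) = 2

2


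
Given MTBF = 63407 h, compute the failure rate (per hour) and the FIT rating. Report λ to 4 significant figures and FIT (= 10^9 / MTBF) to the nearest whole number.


Formula: λ = 1 / MTBF; FIT = λ × 1e9 = 1e9 / MTBF
λ = 1 / 63407 ≈ 1.577e-05 failures/hour
FIT = 1e9 / 63407 ≈ 15771 failures per 1e9 hours (nearest whole number)

λ = 1.577e-05 /h, FIT = 15771


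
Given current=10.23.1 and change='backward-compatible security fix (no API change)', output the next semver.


Current: 10.23.1
Change category: 'backward-compatible security fix (no API change)' → patch bump
SemVer rule: patch bump → increment PATCH (MAJOR and MINOR unchanged)
New: 10.23.2

10.23.2


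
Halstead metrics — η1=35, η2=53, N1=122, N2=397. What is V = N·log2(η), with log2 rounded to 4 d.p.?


Formula: V = N * log2(η), where N = N1 + N2 and η = η1 + η2
η = 35 + 53 = 88
N = 122 + 397 = 519
log2(88) ≈ 6.4594
V = 519 * 6.4594 = 3352.43

3352.43


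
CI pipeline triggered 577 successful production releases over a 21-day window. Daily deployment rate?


Formula: deployments per day = releases / days
= 577 / 21
= 27.476 deploys/day
(equivalently, 192.33 deploys/week)

27.476 deploys/day


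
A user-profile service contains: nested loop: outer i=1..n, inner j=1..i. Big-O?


Reasoning: triangle: n(n+1)/2 ~ n^2/2
Complexity: O(n^2)

O(n^2)


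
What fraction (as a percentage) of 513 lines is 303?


Coverage = covered / total * 100
Coverage = 303 / 513 * 100
Coverage = 59.06%

59.06%


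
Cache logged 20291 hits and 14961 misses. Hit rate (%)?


Formula: hit rate = hits / (hits + misses) * 100
hit rate = 20291 / (20291 + 14961) * 100
hit rate = 20291 / 35252 * 100
hit rate = 57.56%

57.56%


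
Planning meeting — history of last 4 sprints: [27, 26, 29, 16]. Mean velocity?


Formula: Avg velocity = Total points / Number of sprints
Points: [27, 26, 29, 16]
Sum = 27 + 26 + 29 + 16 = 98
Avg velocity = 98 / 4 = 24.5 points/sprint

24.5 points/sprint


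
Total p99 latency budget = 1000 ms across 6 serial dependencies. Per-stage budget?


Formula: per_stage = total_budget / stages
per_stage = 1000 / 6
per_stage = 166.67 ms

166.67 ms


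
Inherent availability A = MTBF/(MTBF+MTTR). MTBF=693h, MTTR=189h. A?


Availability = MTBF / (MTBF + MTTR)
Availability = 693 / (693 + 189)
Availability = 693 / 882
Availability = 78.5714%

78.5714%


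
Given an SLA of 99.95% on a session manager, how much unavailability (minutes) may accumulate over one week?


Formula: allowed downtime = period * (100 - SLA) / 100
Period (week) = 10080 minutes
Unavailability fraction = (100 - 99.95) / 100
Allowed downtime = 10080 * (100 - 99.95) / 100
Allowed downtime = 5.04 minutes

5.04 minutes


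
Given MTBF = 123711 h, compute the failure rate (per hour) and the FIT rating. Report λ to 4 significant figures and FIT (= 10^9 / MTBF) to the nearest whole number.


Formula: λ = 1 / MTBF; FIT = λ × 1e9 = 1e9 / MTBF
λ = 1 / 123711 ≈ 8.083e-06 failures/hour
FIT = 1e9 / 123711 ≈ 8083 failures per 1e9 hours (nearest whole number)

λ = 8.083e-06 /h, FIT = 8083


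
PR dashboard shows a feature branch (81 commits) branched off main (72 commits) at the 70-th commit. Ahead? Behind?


Common ancestor: commit #70
feature commits after divergence: 81 - 70 = 11
main commits after divergence: 72 - 70 = 2
feature is 11 commits ahead of main
main is 2 commits ahead of feature

feature ahead: 11, main ahead: 2


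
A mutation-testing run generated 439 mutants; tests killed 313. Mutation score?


Mutation score = killed / total * 100
Mutation score = 313 / 439 * 100
Mutation score = 71.3%

71.3%


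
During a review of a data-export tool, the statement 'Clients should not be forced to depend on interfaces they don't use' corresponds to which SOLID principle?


This describes the Interface Segregation Principle (ISP)

Interface Segregation Principle (ISP)


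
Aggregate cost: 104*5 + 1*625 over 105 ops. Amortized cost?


Formula: Amortized cost = Total cost / Operations
Total cost = (104 * 5) + (1 * 625)
Total cost = 520 + 625 = 1145
Amortized = 1145 / 105 = 10.9048

10.9048


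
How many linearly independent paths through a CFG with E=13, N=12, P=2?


Formula: V(G) = E - N + 2P
V(G) = 13 - 12 + 2*2
V(G) = 1 + 4
V(G) = 5

5


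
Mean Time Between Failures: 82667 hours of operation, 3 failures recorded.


Formula: MTBF = Total operating time / Number of failures
MTBF = 82667 / 3
MTBF = 27555.67 hours

27555.67 hours


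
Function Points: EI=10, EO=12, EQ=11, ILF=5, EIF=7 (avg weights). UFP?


UFP = EI*4 + EO*5 + EQ*4 + ILF*10 + EIF*7
UFP = 10*4 + 12*5 + 11*4 + 5*10 + 7*7
UFP = 40 + 60 + 44 + 50 + 49
UFP = 243

243


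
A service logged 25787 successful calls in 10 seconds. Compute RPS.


Formula: throughput = requests / seconds
throughput = 25787 / 10
throughput = 2578.7 requests/second

2578.7 requests/second


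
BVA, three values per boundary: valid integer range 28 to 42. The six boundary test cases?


Range: [28, 42]
Boundaries: just below min, min, min+1, max-1, max, just above max
Values: [27, 28, 29, 41, 42, 43]

[27, 28, 29, 41, 42, 43]


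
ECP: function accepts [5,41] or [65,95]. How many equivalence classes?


Valid ranges: [5,41] and [65,95]
Class 1: x < 5 — invalid
Class 2: 5 ≤ x ≤ 41 — valid
Class 3: 41 < x < 65 — invalid (gap between ranges)
Class 4: 65 ≤ x ≤ 95 — valid
Class 5: x > 95 — invalid
Total equivalence classes: 5

5 equivalence classes


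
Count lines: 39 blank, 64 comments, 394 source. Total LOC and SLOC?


Total LOC = blank + comment + code
Total LOC = 39 + 64 + 394 = 497
SLOC (source only) = code = 394

Total LOC: 497, SLOC: 394


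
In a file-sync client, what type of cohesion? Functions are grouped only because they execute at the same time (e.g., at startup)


Reasoning: Related by timing only
Type: Temporal cohesion

Temporal cohesion
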